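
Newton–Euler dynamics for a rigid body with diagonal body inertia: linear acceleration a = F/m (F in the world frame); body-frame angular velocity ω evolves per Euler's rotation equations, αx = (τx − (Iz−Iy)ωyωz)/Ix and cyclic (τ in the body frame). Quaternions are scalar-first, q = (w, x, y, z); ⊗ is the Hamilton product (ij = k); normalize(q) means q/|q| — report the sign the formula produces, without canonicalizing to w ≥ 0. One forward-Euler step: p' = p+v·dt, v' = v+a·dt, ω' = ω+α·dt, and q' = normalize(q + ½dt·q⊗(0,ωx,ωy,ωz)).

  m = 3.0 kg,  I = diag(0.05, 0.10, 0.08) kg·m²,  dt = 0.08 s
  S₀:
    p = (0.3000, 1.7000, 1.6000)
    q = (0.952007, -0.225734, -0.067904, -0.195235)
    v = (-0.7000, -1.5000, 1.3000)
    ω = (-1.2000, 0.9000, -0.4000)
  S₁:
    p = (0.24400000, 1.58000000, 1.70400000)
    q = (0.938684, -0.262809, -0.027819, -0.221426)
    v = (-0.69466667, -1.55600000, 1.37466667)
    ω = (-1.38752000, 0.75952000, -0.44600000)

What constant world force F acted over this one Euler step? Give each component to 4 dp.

Δv = v₁−v₀ = (0.00533333, -0.05600000, 0.07466667)
F = m·Δv/dt = (0.2000, -2.1000, 2.8000)

F = (0.2000, -2.1000, 2.8000)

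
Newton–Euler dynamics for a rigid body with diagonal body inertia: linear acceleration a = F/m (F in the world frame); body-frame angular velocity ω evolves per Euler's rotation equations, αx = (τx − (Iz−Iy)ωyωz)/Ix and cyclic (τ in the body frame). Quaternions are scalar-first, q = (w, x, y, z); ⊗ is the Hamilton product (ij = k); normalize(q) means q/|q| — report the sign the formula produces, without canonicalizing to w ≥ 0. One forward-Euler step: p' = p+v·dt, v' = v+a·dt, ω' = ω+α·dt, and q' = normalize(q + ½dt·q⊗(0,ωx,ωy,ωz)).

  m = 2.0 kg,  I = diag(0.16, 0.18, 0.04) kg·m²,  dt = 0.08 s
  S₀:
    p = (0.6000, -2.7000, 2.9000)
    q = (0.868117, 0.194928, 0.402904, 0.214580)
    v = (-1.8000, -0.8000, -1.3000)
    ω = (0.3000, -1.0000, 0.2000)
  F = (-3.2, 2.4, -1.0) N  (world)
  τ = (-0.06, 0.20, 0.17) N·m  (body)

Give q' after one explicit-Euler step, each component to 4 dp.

q⊗(0,ω) = (0.3015096, 0.5555959, -0.8427286, -0.1421758)
q' = normalize(q + ½dt·q⊗(0,ω)) = (0.8794, 0.2170, 0.3689, 0.2087)

q' = (0.8794, 0.2170, 0.3689, 0.2087)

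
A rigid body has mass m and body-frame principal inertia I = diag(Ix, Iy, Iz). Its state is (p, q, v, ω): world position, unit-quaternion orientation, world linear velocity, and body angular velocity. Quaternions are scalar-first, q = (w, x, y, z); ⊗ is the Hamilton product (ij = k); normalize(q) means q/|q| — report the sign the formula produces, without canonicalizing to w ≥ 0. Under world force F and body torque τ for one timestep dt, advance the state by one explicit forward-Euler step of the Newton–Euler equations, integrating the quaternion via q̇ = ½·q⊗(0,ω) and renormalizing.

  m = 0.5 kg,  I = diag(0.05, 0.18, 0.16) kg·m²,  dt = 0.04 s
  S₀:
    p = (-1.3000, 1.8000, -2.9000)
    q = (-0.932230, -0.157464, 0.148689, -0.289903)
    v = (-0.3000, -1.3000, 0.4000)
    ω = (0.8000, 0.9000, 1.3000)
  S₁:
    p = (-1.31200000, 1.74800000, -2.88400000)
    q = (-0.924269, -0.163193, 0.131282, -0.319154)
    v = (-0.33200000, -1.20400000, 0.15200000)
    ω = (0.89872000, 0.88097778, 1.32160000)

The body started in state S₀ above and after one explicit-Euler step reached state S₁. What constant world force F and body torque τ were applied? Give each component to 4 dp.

v₁ − v₀ = (-0.03200000, 0.09600000, -0.24800000)
applied force F = (-0.4000, 1.2000, -3.1000)
ω₁ − ω₀ = (0.09872000, -0.01902222, 0.02160000)
ω₀×(Iω₀) = (-0.0234, -0.1144, 0.0936)
τ = I·(Δω/dt) + ω₀×(Iω₀) = (0.1000, -0.2000, 0.1800)

F = (-0.4000, 1.2000, -3.1000)
τ = (0.1000, -0.2000, 0.1800)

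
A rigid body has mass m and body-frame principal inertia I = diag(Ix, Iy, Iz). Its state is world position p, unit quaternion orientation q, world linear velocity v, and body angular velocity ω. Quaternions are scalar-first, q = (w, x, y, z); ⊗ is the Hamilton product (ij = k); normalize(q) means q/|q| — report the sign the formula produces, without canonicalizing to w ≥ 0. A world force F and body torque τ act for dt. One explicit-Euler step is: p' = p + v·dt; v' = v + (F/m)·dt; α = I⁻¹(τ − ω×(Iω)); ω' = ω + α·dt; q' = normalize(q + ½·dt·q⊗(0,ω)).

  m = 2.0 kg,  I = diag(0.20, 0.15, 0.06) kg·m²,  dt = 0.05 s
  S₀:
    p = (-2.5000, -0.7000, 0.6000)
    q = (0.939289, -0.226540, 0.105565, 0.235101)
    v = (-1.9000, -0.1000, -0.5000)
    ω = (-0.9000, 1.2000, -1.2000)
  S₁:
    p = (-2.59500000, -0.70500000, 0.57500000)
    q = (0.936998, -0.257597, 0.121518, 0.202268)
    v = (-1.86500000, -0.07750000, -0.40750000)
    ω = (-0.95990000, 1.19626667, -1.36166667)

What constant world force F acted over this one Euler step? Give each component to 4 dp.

Δv = v₁−v₀ = (0.03500000, 0.02250000, 0.09250000)
applied force F = (1.4000, 0.9000, 3.7000)

F = (1.4000, 0.9000, 3.7000)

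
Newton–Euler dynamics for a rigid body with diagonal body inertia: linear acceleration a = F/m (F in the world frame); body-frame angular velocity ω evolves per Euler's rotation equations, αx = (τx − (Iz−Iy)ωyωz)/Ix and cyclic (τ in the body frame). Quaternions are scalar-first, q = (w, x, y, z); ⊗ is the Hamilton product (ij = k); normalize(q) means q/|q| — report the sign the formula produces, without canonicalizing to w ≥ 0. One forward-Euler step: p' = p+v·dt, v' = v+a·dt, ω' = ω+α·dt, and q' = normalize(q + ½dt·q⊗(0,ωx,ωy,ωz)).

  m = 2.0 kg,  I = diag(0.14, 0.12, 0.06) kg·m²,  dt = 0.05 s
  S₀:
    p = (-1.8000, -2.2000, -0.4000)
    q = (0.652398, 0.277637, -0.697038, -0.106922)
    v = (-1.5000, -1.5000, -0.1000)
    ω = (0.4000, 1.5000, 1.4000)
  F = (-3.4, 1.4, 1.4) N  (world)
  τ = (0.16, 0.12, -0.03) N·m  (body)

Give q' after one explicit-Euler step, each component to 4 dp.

q' = (0.6786, 0.2634, -0.6824, -0.0666)

2q̇ = q⊗(0,ω) = (1.0841930, -0.5545110, 0.5471364, 1.6086279)
q' = normalize(q + ½dt·q⊗(0,ω)) = (0.6786, 0.2634, -0.6824, -0.0666)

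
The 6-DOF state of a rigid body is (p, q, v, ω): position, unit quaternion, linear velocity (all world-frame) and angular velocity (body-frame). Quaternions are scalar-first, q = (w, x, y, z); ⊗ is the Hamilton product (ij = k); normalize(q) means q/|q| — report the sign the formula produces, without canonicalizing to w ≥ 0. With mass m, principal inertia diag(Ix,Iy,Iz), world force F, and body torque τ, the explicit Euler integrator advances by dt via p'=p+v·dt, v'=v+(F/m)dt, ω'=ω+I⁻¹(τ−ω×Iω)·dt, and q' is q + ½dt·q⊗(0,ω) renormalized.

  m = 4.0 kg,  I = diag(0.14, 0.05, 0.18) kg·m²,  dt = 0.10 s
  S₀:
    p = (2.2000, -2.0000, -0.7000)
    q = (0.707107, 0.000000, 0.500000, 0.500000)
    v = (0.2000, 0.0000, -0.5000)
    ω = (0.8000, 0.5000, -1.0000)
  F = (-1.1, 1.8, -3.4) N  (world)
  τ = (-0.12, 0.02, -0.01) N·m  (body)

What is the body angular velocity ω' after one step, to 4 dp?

ω×(Iω) gyroscopic = (-0.0650, 0.0320, -0.0360)
(τ − ω×Iω)/I = (-0.3929, -0.2400, 0.1444)
new body rate ω' = (0.7607, 0.4760, -0.9856)

ω' = (0.7607, 0.4760, -0.9856)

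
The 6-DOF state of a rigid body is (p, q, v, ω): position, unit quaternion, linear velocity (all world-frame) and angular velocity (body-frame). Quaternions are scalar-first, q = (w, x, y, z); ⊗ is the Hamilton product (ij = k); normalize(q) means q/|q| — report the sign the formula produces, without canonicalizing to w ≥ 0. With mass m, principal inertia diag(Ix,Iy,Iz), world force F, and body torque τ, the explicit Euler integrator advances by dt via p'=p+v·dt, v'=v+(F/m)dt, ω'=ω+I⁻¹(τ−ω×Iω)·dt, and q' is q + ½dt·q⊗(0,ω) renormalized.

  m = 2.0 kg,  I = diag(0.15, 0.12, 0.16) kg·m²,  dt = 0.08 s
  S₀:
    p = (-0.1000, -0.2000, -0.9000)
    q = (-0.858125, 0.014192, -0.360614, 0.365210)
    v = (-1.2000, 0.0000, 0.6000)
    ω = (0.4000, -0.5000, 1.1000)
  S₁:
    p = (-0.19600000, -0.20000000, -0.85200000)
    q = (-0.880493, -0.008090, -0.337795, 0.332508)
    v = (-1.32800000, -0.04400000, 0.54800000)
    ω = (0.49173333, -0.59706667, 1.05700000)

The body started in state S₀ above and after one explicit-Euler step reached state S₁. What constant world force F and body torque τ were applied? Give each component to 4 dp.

F = (-3.2000, -1.1000, -1.3000)
τ = (0.1500, -0.1500, -0.0800)

Δω = ω₁−ω₀ = (0.09173333, -0.09706667, -0.04300000)
ω₀×(Iω₀) = (-0.0220, -0.0044, 0.0060)
applied torque τ = (0.1500, -0.1500, -0.0800)
v₁ − v₀ = (-0.12800000, -0.04400000, -0.05200000)
applied force F = (-3.2000, -1.1000, -1.3000)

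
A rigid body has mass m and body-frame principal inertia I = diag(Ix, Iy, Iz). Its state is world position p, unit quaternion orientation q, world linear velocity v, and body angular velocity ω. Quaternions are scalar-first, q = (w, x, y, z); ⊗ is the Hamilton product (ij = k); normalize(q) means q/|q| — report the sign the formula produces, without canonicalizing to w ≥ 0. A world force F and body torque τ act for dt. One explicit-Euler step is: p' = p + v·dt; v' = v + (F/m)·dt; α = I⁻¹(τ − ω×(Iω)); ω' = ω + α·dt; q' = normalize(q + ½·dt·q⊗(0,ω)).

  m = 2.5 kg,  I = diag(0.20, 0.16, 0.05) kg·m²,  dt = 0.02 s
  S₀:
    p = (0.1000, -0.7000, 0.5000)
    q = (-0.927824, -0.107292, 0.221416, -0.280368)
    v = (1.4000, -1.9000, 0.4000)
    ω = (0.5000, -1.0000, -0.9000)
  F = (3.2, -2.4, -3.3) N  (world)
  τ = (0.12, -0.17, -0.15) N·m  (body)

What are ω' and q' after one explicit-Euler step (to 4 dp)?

(τ − ω×Iω)/I = (1.0950, -0.6406, -3.4000)
new body rate ω' = (0.5219, -1.0128, -0.9680)
2q̇ = q⊗(0,ω) = (0.0227308, -0.9435544, 0.6910772, 0.8316256)
updated quaternion q' = (-0.9275, -0.1167, 0.2283, -0.2720)

ω' = (0.5219, -1.0128, -0.9680)
q' = (-0.9275, -0.1167, 0.2283, -0.2720)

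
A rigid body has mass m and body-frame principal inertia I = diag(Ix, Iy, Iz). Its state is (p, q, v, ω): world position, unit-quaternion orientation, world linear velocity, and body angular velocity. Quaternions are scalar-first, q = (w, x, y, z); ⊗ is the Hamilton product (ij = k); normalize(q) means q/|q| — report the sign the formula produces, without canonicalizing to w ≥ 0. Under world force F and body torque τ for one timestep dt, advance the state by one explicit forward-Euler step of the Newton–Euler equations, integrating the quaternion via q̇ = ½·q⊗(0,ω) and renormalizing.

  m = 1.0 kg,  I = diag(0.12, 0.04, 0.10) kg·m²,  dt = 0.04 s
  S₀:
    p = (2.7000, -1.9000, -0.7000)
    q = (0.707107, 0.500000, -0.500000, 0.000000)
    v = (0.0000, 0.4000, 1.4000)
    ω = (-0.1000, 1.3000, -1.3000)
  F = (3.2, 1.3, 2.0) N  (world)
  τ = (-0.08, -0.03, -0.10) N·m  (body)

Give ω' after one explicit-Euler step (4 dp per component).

α = I⁻¹(τ − ω×Iω) = (0.1783, -0.8150, -1.1040)
new body rate ω' = (-0.0929, 1.2674, -1.3442)

ω' = (-0.0929, 1.2674, -1.3442)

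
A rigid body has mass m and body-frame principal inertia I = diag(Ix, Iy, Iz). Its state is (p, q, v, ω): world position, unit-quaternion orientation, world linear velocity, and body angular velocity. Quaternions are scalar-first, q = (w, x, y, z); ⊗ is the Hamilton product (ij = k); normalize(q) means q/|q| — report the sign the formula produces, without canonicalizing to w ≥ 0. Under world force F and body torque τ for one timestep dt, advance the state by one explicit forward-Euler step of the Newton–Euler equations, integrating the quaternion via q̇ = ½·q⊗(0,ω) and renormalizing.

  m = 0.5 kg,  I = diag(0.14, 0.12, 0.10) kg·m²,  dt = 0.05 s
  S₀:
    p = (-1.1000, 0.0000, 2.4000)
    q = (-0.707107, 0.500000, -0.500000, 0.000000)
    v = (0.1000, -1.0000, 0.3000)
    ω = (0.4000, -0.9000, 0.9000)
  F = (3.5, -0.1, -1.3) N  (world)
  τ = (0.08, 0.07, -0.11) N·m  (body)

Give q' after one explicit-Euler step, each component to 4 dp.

q' = (-0.7230, 0.4814, -0.4951, -0.0221)

q⊗(0,ω) = (-0.6500000, -0.7328428, 0.1863963, -0.8863963)
q + ½dt·q⊗(0,ω), renormalized = (-0.7230, 0.4814, -0.4951, -0.0221)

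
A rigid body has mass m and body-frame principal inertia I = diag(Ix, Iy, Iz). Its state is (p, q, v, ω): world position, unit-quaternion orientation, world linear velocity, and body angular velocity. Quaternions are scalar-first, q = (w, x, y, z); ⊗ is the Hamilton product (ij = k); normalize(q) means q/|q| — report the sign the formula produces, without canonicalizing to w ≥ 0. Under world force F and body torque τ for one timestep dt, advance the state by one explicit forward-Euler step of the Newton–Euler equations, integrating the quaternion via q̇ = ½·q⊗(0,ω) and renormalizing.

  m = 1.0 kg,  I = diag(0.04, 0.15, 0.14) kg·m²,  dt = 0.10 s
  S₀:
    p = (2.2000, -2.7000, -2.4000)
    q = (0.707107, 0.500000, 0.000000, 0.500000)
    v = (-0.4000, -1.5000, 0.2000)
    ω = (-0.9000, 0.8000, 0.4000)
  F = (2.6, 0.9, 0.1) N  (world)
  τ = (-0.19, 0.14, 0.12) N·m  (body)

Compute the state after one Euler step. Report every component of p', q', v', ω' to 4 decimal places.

p' = (2.1600, -2.8500, -2.3800)
q' = (0.7182, 0.4473, -0.0042, 0.5331)
v' = (-0.1400, -1.4100, 0.2100)
ω' = (-1.3670, 0.8693, 0.5423)

(τ − ω×Iω)/I = (-4.6700, 0.6933, 1.4229)
ω + α·dt = (-1.3670, 0.8693, 0.5423)
q⊗(0,ω) = (0.2500000, -1.0363963, -0.0843144, 0.6828428)
q' = normalize(q + ½dt·q⊗(0,ω)) = (0.7182, 0.4473, -0.0042, 0.5331)
p' = p + v·dt = (2.1600, -2.8500, -2.3800)
v + (F/m)dt = (-0.1400, -1.4100, 0.2100)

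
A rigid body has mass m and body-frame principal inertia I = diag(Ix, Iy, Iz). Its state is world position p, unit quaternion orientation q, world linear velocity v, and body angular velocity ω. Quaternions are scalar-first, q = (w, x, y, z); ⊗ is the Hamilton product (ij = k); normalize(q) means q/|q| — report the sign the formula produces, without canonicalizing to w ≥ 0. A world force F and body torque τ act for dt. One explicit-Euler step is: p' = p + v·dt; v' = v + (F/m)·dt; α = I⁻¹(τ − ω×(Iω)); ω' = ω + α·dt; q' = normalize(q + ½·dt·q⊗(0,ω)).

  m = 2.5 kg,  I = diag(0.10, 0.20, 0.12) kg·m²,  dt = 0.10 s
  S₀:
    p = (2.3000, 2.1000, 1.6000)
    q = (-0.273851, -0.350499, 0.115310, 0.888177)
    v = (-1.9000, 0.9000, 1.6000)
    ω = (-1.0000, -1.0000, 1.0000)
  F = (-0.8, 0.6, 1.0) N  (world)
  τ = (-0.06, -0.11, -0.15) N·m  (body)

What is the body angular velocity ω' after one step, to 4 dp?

ω' = (-1.1400, -1.0650, 0.7917)

(τ − ω×Iω)/I = (-1.4000, -0.6500, -2.0833)
ω + α·dt = (-1.1400, -1.0650, 0.7917)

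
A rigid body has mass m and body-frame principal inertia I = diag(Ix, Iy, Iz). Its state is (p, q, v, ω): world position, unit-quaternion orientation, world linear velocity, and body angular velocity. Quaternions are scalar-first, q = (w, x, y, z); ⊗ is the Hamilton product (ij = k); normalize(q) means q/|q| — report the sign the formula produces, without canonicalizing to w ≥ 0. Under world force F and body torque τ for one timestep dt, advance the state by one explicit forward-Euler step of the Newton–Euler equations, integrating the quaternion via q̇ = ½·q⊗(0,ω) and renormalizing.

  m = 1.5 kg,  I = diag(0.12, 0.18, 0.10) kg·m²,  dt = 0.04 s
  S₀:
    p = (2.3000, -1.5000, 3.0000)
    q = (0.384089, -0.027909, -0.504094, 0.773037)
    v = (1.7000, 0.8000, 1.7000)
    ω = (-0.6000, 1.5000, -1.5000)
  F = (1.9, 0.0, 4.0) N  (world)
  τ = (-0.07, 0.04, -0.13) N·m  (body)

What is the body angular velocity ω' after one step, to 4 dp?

ω' = (-0.6833, 1.5049, -1.5304)

precession coupling ω×(Iω) = (0.1800, 0.0180, -0.0540)
(τ − ω×Iω)/I = (-2.0833, 0.1222, -0.7600)
new body rate ω' = (-0.6833, 1.5049, -1.5304)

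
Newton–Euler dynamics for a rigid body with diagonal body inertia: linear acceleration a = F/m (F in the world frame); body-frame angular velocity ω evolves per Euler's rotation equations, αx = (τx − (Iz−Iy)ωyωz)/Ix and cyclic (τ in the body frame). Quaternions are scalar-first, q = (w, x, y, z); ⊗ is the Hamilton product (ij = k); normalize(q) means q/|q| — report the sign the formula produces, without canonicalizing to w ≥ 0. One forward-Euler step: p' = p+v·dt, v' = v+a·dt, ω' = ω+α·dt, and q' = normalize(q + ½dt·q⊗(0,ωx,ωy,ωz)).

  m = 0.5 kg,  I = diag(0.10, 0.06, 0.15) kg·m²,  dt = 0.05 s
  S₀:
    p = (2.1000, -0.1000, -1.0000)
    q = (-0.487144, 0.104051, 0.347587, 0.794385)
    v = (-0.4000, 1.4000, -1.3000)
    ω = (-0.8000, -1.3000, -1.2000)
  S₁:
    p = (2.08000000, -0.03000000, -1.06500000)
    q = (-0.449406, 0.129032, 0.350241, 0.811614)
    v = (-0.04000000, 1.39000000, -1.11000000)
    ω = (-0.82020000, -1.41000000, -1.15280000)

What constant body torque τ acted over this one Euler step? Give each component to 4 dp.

τ = (0.1000, -0.1800, 0.1000)

ω₁ − ω₀ = (-0.02020000, -0.11000000, 0.04720000)
τ = I·(Δω/dt) + ω₀×(Iω₀) = (0.1000, -0.1800, 0.1000)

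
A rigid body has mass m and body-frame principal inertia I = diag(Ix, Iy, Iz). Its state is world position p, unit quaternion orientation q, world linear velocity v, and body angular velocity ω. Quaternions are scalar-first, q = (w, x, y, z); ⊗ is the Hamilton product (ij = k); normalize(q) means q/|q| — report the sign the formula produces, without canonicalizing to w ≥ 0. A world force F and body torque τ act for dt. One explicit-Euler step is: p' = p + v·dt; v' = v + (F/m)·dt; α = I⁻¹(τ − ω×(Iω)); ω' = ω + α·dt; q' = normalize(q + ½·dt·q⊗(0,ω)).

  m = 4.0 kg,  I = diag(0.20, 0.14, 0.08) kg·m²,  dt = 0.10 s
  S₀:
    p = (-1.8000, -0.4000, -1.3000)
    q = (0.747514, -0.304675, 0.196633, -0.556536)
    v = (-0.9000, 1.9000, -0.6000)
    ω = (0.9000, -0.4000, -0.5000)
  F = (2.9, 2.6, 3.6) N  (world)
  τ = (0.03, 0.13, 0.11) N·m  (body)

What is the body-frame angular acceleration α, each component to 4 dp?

α = (0.2100, 1.3143, 1.1050)

precession coupling ω×(Iω) = (-0.0120, -0.0540, 0.0216)
α = I⁻¹(τ − ω×Iω) = (0.2100, 1.3143, 1.1050)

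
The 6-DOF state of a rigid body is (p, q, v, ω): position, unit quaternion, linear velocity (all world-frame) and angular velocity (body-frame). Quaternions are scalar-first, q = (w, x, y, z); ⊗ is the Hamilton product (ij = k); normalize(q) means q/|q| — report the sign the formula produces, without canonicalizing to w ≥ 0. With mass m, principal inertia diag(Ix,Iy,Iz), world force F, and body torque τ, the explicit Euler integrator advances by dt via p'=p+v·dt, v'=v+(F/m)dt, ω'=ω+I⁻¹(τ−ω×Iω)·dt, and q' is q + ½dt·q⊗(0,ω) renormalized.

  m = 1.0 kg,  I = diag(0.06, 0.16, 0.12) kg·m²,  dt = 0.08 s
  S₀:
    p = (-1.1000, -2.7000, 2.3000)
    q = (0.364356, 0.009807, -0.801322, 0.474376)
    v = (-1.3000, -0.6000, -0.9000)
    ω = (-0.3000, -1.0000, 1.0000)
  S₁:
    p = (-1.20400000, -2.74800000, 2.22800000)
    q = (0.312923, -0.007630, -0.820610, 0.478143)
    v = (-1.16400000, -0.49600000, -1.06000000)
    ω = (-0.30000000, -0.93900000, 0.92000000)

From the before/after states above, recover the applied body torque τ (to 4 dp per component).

Δω = ω₁−ω₀ = (0.00000000, 0.06100000, -0.08000000)
ω₀×(Iω₀) = (0.0400, 0.0180, 0.0300)
I·α + gyro = (0.0400, 0.1400, -0.0900)

τ = (0.0400, 0.1400, -0.0900)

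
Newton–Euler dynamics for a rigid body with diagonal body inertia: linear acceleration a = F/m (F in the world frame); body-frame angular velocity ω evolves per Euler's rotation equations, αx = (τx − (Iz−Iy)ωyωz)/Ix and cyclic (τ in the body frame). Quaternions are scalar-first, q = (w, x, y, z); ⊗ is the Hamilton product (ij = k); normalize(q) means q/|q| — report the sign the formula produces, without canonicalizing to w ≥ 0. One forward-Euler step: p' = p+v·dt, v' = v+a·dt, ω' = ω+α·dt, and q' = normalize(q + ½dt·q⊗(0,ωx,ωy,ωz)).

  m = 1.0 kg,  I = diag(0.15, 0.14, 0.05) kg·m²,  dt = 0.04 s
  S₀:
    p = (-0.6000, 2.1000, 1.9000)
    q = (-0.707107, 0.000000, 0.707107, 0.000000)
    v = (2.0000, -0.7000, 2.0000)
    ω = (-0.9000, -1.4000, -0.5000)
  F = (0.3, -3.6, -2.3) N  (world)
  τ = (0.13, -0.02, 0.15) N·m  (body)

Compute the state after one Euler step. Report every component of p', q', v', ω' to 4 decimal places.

α = I⁻¹(τ − ω×Iω) = (1.2867, -0.4643, 3.2520)
ω + α·dt = (-0.8485, -1.4186, -0.3699)
q⊗(0,ω) = (0.9899498, 0.2828428, 0.9899498, 0.9899498)
q + ½dt·q⊗(0,ω), renormalized = (-0.6869, 0.0057, 0.7265, 0.0198)
linear accel F/m = (0.3000, -3.6000, -2.3000)
p + v·dt = (-0.5200, 2.0720, 1.9800)
new velocity v' = (2.0120, -0.8440, 1.9080)

p' = (-0.5200, 2.0720, 1.9800)
q' = (-0.6869, 0.0057, 0.7265, 0.0198)
v' = (2.0120, -0.8440, 1.9080)
ω' = (-0.8485, -1.4186, -0.3699)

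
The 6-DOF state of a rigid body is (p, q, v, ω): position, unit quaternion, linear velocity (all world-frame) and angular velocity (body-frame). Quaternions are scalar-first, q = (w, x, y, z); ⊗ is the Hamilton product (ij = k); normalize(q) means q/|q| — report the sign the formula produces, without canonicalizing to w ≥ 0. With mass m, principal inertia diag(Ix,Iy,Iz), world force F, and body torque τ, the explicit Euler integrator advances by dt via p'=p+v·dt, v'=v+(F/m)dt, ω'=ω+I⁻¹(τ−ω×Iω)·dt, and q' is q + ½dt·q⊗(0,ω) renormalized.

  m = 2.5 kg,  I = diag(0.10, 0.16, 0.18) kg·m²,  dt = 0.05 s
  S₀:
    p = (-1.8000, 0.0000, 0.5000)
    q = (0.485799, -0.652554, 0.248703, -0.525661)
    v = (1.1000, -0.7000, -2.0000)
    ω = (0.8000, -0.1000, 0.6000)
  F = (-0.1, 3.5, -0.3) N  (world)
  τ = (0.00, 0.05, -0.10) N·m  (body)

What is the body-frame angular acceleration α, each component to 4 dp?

α = (0.0120, 0.5525, -0.5289)

gyro term ω×Iω = (-0.0012, -0.0384, -0.0048)
angular accel α = (0.0120, 0.5525, -0.5289)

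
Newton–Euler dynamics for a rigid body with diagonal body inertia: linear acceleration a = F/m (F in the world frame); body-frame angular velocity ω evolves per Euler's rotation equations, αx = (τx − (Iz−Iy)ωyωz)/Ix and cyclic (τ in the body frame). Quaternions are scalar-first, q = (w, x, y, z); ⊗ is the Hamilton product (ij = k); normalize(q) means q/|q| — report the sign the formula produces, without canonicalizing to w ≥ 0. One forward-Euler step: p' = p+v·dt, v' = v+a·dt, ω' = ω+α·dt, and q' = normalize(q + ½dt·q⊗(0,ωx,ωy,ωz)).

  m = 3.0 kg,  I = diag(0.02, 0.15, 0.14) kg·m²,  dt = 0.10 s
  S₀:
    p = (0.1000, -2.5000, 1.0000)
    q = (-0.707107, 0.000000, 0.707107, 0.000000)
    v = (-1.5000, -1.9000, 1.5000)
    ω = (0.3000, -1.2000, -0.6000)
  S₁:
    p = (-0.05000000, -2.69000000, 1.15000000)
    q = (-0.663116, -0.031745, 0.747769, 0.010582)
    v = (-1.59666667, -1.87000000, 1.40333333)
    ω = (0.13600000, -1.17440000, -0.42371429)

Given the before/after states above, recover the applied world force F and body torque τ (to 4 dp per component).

F = (-2.9000, 0.9000, -2.9000)
τ = (-0.0400, 0.0600, 0.2000)

v₁ − v₀ = (-0.09666667, 0.03000000, -0.09666667)
applied force F = (-2.9000, 0.9000, -2.9000)
ω₁ − ω₀ = (-0.16400000, 0.02560000, 0.17628571)
I·α + gyro = (-0.0400, 0.0600, 0.2000)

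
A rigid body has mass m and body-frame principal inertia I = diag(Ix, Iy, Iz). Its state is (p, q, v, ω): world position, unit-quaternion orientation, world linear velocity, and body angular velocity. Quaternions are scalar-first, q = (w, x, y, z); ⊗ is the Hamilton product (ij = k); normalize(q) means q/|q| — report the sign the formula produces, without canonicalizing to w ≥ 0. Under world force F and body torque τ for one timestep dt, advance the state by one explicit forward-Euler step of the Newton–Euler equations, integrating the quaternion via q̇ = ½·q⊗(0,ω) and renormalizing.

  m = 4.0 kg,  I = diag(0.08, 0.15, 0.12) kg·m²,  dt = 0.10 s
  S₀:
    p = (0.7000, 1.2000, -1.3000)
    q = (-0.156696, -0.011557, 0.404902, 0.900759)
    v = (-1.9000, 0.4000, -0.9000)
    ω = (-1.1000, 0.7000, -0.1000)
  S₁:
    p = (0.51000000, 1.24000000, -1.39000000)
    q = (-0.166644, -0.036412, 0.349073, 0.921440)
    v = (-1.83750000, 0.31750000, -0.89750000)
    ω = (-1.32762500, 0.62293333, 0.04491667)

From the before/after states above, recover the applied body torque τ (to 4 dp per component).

τ = (-0.1800, -0.1200, 0.1200)

rate change Δω = (-0.22762500, -0.07706667, 0.14491667)
ω₀×(Iω₀) = (0.0021, -0.0044, -0.0539)
τ = I·(Δω/dt) + ω₀×(Iω₀) = (-0.1800, -0.1200, 0.1200)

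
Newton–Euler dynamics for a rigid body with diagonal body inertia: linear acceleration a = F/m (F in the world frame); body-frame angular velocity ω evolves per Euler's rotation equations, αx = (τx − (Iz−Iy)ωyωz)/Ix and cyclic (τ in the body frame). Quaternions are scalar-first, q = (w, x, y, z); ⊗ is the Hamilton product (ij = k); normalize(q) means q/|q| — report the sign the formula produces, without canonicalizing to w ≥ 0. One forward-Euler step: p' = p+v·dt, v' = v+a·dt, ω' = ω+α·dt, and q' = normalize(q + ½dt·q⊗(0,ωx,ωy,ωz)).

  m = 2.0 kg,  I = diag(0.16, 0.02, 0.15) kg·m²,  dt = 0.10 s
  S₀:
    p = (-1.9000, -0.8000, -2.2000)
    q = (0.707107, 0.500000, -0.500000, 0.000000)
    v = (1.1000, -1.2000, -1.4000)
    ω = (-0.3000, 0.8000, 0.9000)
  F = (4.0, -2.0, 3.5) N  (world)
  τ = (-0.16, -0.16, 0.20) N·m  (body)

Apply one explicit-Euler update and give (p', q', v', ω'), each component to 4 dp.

a = (2.0000, -1.0000, 1.7500)
new position p' = (-1.7900, -0.9200, -2.3400)
new velocity v' = (1.3000, -1.3000, -1.2250)
ω×(Iω) gyroscopic = (0.0936, -0.0027, 0.0336)
(τ − ω×Iω)/I = (-1.5850, -7.8650, 1.1093)
new body rate ω' = (-0.4585, 0.0135, 1.0109)
Hamilton product q⊗(0,ω) = (0.5500000, -0.6621321, 0.1156856, 0.8863963)
updated quaternion q' = (0.7332, 0.4660, -0.4933, 0.0442)

p' = (-1.7900, -0.9200, -2.3400)
q' = (0.7332, 0.4660, -0.4933, 0.0442)
v' = (1.3000, -1.3000, -1.2250)
ω' = (-0.4585, 0.0135, 1.0109)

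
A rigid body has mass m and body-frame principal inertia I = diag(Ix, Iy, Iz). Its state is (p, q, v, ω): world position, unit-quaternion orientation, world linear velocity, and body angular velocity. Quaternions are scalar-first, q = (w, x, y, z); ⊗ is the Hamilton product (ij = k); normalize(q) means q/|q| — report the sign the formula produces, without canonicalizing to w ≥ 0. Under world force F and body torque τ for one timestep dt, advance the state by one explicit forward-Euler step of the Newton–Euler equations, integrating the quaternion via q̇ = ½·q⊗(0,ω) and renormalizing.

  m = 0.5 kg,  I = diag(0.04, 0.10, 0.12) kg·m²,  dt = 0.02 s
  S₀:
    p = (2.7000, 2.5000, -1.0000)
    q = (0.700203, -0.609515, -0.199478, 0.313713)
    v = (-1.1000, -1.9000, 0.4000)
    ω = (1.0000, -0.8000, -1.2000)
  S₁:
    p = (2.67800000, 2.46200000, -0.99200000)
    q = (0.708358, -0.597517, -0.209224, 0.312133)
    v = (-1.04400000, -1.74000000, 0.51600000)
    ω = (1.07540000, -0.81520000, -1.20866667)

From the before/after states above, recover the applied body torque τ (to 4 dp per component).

rate change Δω = (0.07540000, -0.01520000, -0.00866667)
gyro term ω₀×Iω₀ = (0.0192, 0.0960, -0.0480)
applied torque τ = (0.1700, 0.0200, -0.1000)

τ = (0.1700, 0.0200, -0.1000)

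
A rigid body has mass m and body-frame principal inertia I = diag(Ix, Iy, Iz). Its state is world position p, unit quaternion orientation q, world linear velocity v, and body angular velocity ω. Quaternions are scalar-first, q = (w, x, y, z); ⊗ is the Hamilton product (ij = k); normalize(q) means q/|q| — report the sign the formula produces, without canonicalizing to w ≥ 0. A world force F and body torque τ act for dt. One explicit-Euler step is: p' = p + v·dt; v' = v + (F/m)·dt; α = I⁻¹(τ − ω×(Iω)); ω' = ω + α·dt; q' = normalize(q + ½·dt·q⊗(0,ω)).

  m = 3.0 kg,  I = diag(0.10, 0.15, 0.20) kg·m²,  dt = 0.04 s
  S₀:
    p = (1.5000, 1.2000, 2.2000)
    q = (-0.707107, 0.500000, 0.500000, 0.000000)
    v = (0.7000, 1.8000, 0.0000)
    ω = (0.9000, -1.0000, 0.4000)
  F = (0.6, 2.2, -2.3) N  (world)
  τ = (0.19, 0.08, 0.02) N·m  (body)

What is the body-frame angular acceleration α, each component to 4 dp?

α = (2.1000, 0.7733, 0.3250)

gyro term ω×Iω = (-0.0200, -0.0360, -0.0450)
(τ − ω×Iω)/I = (2.1000, 0.7733, 0.3250)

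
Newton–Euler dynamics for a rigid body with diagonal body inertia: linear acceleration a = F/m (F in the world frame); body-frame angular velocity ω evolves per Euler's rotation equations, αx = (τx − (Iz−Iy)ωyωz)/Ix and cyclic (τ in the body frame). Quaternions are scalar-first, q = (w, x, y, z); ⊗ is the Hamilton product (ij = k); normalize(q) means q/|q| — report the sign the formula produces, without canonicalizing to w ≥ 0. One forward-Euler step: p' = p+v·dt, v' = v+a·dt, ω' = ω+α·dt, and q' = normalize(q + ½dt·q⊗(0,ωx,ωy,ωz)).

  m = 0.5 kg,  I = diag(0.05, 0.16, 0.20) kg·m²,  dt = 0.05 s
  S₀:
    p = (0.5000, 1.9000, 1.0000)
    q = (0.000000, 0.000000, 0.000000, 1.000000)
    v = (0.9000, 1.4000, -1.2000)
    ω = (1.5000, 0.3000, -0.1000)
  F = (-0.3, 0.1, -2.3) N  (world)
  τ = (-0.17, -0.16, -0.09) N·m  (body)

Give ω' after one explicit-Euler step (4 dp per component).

ω×(Iω) gyroscopic = (-0.0012, 0.0225, 0.0495)
angular accel α = (-3.3760, -1.1406, -0.6975)
new body rate ω' = (1.3312, 0.2430, -0.1349)

ω' = (1.3312, 0.2430, -0.1349)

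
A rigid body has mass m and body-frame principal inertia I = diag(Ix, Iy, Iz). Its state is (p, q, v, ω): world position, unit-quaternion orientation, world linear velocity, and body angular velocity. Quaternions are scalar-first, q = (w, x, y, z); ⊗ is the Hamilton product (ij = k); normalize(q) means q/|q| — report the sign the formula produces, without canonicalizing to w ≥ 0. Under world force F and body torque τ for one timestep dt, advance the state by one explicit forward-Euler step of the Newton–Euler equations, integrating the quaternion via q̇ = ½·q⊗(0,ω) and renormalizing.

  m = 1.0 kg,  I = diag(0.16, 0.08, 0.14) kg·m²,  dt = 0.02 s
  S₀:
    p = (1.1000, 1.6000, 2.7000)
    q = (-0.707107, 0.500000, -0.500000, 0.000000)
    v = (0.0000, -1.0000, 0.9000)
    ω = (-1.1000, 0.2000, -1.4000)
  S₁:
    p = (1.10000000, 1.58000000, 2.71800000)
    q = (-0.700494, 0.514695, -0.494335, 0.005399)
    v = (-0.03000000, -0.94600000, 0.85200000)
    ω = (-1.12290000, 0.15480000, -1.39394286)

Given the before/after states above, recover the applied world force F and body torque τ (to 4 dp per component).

ω₁ − ω₀ = (-0.02290000, -0.04520000, 0.00605714)
gyro term ω₀×Iω₀ = (-0.0168, 0.0308, 0.0176)
applied torque τ = (-0.2000, -0.1500, 0.0600)
v₁ − v₀ = (-0.03000000, 0.05400000, -0.04800000)
F = m·Δv/dt = (-1.5000, 2.7000, -2.4000)

F = (-1.5000, 2.7000, -2.4000)
τ = (-0.2000, -0.1500, 0.0600)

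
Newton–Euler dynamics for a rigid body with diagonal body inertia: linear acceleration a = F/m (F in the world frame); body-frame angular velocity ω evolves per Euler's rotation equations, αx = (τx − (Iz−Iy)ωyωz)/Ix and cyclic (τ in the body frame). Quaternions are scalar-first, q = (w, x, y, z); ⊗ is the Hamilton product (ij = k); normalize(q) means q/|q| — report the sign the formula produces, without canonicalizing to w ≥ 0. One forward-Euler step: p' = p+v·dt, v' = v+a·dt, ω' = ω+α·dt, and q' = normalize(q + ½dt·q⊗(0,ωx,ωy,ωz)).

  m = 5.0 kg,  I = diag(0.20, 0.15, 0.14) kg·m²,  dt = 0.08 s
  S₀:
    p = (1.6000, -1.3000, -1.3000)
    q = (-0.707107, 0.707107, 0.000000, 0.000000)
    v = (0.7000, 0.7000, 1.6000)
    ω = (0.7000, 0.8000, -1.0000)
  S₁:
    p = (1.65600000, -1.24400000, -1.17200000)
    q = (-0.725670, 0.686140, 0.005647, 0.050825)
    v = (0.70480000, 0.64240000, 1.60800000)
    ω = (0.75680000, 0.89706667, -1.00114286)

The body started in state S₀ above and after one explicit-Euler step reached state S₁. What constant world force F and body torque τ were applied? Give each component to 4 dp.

v₁ − v₀ = (0.00480000, -0.05760000, 0.00800000)
F = m·Δv/dt = (0.3000, -3.6000, 0.5000)
Δω = ω₁−ω₀ = (0.05680000, 0.09706667, -0.00114286)
τ = I·(Δω/dt) + ω₀×(Iω₀) = (0.1500, 0.1400, -0.0300)

F = (0.3000, -3.6000, 0.5000)
τ = (0.1500, 0.1400, -0.0300)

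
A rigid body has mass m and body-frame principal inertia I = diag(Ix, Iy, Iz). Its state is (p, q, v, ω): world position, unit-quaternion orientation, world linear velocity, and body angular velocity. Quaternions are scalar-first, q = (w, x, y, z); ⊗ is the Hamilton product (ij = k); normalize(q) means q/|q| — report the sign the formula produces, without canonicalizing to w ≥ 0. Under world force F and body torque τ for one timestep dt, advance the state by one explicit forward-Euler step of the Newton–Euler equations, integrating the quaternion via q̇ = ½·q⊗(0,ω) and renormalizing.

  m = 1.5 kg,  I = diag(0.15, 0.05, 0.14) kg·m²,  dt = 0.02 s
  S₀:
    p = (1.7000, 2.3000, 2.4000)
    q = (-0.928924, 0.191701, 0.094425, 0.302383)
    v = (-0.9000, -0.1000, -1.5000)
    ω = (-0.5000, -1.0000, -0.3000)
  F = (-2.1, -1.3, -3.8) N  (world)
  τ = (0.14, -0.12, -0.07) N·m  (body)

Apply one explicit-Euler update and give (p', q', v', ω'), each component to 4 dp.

p' = (1.6820, 2.2980, 2.3700)
q' = (-0.9261, 0.1991, 0.1028, 0.3037)
v' = (-0.9280, -0.1173, -1.5507)
ω' = (-0.4849, -1.0486, -0.3029)

a = F/m = (-1.4000, -0.8667, -2.5333)
p' = p + v·dt = (1.6820, 2.2980, 2.3700)
new velocity v' = (-0.9280, -0.1173, -1.5507)
angular accel α = (0.7533, -2.4300, -0.1429)
ω' = ω + α·dt = (-0.4849, -1.0486, -0.3029)
q⊗(0,ω) = (0.2809904, 0.7385175, 0.8352428, 0.1341887)
q + ½dt·q⊗(0,ω), renormalized = (-0.9261, 0.1991, 0.1028, 0.3037)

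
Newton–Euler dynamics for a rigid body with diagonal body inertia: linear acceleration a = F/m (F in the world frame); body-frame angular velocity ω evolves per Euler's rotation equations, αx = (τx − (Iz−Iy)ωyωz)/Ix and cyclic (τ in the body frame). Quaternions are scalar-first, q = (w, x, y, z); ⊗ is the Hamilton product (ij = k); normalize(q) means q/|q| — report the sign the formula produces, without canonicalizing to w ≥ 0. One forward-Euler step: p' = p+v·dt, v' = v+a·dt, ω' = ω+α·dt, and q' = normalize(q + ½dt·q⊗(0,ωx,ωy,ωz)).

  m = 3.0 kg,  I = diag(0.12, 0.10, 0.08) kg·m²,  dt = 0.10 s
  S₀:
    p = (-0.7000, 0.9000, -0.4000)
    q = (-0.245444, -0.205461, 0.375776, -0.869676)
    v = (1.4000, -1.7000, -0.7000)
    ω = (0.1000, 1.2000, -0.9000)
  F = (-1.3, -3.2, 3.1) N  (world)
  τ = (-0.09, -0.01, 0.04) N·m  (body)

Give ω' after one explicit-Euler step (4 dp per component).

ω' = (0.0070, 1.1936, -0.8470)

(τ − ω×Iω)/I = (-0.9300, -0.0640, 0.5300)
ω + α·dt = (0.0070, 1.1936, -0.8470)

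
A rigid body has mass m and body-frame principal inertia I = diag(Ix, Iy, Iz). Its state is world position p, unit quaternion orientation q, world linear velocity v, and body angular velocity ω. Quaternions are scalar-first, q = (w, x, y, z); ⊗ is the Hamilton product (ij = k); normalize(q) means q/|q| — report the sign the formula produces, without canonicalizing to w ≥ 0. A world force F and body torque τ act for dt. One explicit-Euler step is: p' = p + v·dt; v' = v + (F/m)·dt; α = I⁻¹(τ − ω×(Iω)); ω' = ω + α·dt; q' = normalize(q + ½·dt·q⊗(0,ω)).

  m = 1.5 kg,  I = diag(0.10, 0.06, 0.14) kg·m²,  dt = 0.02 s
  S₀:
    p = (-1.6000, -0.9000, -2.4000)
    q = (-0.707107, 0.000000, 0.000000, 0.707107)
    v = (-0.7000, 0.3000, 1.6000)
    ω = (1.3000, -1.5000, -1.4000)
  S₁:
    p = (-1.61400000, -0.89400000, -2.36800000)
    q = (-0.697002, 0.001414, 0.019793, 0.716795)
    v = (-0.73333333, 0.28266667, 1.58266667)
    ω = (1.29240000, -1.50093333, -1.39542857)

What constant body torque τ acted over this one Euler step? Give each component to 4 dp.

Δω = ω₁−ω₀ = (-0.00760000, -0.00093333, 0.00457143)
τ = I·(Δω/dt) + ω₀×(Iω₀) = (0.1300, 0.0700, 0.1100)

τ = (0.1300, 0.0700, 0.1100)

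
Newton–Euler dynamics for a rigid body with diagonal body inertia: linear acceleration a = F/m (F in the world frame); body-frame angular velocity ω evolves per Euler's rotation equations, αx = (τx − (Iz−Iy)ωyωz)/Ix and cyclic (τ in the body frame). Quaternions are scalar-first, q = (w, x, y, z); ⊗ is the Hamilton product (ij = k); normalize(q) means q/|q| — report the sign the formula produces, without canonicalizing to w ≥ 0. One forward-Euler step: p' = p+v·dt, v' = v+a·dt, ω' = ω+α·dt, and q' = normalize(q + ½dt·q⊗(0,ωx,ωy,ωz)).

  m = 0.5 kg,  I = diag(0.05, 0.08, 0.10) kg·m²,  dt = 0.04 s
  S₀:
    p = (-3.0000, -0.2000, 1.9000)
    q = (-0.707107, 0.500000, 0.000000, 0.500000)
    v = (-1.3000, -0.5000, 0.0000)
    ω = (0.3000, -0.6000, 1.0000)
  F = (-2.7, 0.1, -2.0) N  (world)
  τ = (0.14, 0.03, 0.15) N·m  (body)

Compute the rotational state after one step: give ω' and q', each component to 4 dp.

ω' = (0.4216, -0.5775, 1.0622)
q' = (-0.7199, 0.5016, 0.0015, 0.4797)

angular accel α = (3.0400, 0.5625, 1.5540)
new body rate ω' = (0.4216, -0.5775, 1.0622)
Hamilton product q⊗(0,ω) = (-0.6500000, 0.0878679, 0.0742642, -1.0071070)
q + ½dt·q⊗(0,ω), renormalized = (-0.7199, 0.5016, 0.0015, 0.4797)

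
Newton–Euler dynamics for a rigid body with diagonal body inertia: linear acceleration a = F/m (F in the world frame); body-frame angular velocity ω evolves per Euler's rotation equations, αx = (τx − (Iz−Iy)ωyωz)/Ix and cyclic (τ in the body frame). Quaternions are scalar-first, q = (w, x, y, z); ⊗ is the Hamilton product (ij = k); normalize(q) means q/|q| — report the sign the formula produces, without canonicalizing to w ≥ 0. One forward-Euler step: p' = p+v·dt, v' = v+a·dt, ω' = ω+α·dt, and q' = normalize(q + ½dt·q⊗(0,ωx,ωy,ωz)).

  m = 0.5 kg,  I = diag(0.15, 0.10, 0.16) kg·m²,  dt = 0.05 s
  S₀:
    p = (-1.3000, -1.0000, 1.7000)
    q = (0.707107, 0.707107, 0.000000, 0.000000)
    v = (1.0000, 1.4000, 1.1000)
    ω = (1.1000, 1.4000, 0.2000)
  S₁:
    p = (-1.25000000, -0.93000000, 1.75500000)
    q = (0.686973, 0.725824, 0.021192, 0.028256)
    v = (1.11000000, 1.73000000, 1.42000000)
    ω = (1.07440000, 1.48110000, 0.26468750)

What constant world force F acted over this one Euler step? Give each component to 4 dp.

Δv = v₁−v₀ = (0.11000000, 0.33000000, 0.32000000)
F = m·Δv/dt = (1.1000, 3.3000, 3.2000)

F = (1.1000, 3.3000, 3.2000)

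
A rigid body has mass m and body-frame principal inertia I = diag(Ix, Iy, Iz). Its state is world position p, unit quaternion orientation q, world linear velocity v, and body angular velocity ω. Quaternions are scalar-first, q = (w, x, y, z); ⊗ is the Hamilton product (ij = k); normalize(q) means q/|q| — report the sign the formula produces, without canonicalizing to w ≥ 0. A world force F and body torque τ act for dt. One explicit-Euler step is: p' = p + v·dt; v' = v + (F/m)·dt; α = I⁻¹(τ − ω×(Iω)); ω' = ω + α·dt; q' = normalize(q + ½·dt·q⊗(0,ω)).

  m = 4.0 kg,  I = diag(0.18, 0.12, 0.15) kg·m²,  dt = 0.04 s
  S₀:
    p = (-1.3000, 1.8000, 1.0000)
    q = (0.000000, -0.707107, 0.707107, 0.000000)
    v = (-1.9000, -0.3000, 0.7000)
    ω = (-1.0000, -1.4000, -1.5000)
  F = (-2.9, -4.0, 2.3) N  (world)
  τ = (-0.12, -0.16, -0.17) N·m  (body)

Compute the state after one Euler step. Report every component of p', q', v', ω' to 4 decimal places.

new position p' = (-1.3760, 1.7880, 1.0280)
new velocity v' = (-1.9290, -0.3400, 0.7230)
gyro term ω×Iω = (0.0630, 0.0450, -0.0840)
angular accel α = (-1.0167, -1.7083, -0.5733)
ω' = ω + α·dt = (-1.0407, -1.4683, -1.5229)
2q̇ = q⊗(0,ω) = (0.2828428, -1.0606605, -1.0606605, 1.6970568)
q' = normalize(q + ½dt·q⊗(0,ω)) = (0.0057, -0.7276, 0.6852, 0.0339)

p' = (-1.3760, 1.7880, 1.0280)
q' = (0.0057, -0.7276, 0.6852, 0.0339)
v' = (-1.9290, -0.3400, 0.7230)
ω' = (-1.0407, -1.4683, -1.5229)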